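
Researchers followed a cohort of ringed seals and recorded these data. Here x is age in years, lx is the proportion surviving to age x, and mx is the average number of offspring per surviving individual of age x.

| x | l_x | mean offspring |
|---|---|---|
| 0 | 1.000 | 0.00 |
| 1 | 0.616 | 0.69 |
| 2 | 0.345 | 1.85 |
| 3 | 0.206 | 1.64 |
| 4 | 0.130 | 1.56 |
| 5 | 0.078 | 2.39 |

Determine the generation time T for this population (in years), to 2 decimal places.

2.49

lx·mx: 0, 0.42504, 0.63825, 0.33784, 0.2028, 0.18642 → R0 = 1.79035
x·lx·mx: 0, 0.42504, 1.2765, 1.01352, 0.8112, 0.9321 → Σ = 4.45836
T = 4.45836 / 1.79035 = 2.490217… → 2.49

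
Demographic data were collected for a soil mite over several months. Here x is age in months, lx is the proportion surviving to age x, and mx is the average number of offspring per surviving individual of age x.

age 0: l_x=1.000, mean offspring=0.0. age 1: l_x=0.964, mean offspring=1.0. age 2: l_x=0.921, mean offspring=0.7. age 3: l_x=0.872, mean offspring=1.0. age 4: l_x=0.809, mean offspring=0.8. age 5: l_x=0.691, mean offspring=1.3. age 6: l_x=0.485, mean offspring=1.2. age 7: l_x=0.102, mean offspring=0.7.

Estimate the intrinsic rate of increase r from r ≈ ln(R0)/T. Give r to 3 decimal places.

R0 = Σ lx·mx = 0 + 0.964 + 0.6447 + 0.872 + 0.6472 + 0.8983 + 0.582 + 0.0714 = 4.6796
Σ x·lx·mx = 15.9415; T = 15.9415/4.6796 = 3.40659…
r ≈ ln(R0)/T = ln(4.6796)/3.40659… = 0.45301… → 0.453

0.453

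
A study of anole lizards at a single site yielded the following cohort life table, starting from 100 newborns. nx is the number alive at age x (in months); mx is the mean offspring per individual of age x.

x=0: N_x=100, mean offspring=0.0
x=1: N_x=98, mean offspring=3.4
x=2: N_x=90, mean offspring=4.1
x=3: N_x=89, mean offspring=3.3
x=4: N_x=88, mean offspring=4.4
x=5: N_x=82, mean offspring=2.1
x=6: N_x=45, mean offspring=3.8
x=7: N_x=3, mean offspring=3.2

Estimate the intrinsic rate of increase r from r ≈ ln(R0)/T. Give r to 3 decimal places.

lx = nx/n0 = nx/100: 1, 0.98, 0.9, 0.89, 0.88, 0.82, 0.45, 0.03
R0 = Σ lx·mx = 0 + 3.332 + 3.69 + 2.937 + 3.872 + 1.722 + 1.71 + 0.096 = 17.359
Σ x·lx·mx = 54.553; T = 54.553/17.359 = 3.14263…
r ≈ ln(R0)/T = ln(17.359)/3.14263… = 0.90819… → 0.908

0.908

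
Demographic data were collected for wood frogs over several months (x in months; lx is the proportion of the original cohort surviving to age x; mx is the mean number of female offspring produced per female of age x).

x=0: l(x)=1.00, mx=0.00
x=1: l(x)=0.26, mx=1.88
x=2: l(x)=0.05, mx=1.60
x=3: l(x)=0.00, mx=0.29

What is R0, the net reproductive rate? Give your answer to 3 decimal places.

lx·mx by age: 0, 0.4888, 0.08, 0
R0 = Σ lx·mx = 0.5688 → 0.569

0.569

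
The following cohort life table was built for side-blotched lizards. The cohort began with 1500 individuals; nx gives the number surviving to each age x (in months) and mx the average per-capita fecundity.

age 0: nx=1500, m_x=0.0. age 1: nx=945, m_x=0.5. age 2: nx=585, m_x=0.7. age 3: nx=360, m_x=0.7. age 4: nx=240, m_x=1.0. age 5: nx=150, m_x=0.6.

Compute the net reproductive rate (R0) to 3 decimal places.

0.976

lx = nx/n0 = nx/1500: 1, 0.63, 0.39, 0.24, 0.16, 0.1
lx·mx by age: 0, 0.315, 0.273, 0.168, 0.16, 0.06
R0 = Σ lx·mx = 0.976 → 0.976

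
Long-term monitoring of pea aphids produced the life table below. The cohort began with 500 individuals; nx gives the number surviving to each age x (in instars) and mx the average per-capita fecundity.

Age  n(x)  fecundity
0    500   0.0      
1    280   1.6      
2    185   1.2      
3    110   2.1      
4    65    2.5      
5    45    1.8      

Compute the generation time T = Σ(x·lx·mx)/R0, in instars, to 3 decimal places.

2.307

lx = nx/n0 = nx/500: 1, 0.56, 0.37, 0.22, 0.13, 0.09
lx·mx: 0, 0.896, 0.444, 0.462, 0.325, 0.162 → R0 = 2.289
x·lx·mx: 0, 0.896, 0.888, 1.386, 1.3, 0.81 → Σ = 5.28
T = 5.28 / 2.289 = 2.306684… → 2.307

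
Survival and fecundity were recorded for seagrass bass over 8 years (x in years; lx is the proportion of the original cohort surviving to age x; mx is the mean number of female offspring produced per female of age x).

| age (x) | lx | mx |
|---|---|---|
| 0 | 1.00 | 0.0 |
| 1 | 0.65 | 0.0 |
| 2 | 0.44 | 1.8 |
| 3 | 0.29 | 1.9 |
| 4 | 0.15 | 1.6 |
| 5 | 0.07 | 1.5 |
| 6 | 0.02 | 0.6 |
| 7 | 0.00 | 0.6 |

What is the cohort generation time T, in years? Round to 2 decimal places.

lx·mx: 0, 0, 0.792, 0.551, 0.24, 0.105, 0.012, 0 → R0 = 1.7
x·lx·mx: 0, 0, 1.584, 1.653, 0.96, 0.525, 0.072, 0 → Σ = 4.794
T = 4.794 / 1.7 = 2.82 → 2.82

2.82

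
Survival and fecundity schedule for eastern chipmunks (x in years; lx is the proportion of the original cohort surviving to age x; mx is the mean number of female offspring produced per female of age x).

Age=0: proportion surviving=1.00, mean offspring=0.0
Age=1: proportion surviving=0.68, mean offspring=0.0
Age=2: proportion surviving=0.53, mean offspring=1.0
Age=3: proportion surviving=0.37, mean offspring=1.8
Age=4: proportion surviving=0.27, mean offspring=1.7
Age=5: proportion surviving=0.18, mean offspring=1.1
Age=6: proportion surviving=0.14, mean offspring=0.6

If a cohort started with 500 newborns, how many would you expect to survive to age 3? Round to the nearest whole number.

185

Expected survivors = N0 · l_3 = 500 × 0.37 = 185 → 185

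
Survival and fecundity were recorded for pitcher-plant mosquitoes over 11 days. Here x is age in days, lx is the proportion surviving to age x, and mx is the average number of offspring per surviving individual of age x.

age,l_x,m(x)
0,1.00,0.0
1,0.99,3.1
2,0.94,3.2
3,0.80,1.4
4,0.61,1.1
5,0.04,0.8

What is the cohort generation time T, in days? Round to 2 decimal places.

lx·mx: 0, 3.069, 3.008, 1.12, 0.671, 0.032 → R0 = 7.9
x·lx·mx: 0, 3.069, 6.016, 3.36, 2.684, 0.16 → Σ = 15.289
T = 15.289 / 7.9 = 1.935316… → 1.94

1.94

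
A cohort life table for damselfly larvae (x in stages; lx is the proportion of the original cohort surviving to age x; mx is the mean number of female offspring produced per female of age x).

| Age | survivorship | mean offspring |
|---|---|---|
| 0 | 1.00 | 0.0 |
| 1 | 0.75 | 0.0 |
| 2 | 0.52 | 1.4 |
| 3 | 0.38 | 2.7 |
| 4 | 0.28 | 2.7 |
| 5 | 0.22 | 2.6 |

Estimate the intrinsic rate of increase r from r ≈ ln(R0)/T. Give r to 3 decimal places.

R0 = Σ lx·mx = 0 + 0 + 0.728 + 1.026 + 0.756 + 0.572 = 3.082
Σ x·lx·mx = 10.418; T = 10.418/3.082 = 3.38027…
r ≈ ln(R0)/T = ln(3.082)/3.38027… = 0.33298… → 0.333

0.333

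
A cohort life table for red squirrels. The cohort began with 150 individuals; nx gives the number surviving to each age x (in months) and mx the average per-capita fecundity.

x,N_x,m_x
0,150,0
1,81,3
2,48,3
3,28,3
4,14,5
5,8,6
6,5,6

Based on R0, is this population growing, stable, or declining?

growing

lx = nx/n0 = nx/150: 1, 0.54, 0.32, 0.18667…, 0.09333…, 0.05333…, 0.03333…
R0 = Σ lx·mx = 0 + 1.62 + 0.96 + 0.56… + 0.466667… + 0.32… + 0.2… = 4.126667…
R0 > 1, so the population is growing.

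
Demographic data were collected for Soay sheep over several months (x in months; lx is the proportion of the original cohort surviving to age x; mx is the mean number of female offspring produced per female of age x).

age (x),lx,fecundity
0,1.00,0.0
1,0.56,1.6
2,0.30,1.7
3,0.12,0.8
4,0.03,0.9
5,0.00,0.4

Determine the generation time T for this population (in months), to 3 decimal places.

1.512

lx·mx: 0, 0.896, 0.51, 0.096, 0.027, 0 → R0 = 1.529
x·lx·mx: 0, 0.896, 1.02, 0.288, 0.108, 0 → Σ = 2.312
T = 2.312 / 1.529 = 1.512099… → 1.512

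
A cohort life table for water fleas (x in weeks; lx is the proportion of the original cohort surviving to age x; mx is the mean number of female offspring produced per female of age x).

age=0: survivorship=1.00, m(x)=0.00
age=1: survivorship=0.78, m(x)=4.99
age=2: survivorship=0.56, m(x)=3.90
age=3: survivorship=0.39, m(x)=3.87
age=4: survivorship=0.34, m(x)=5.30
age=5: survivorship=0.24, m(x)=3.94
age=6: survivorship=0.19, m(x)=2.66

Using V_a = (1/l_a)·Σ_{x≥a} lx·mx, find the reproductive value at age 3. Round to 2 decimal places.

lx·mx for x ≥ 3: 1.5093, 1.802, 0.9456, 0.5054 → sum = 4.7623
V_3 = 4.7623 / l_3 = 4.7623 / 0.39 = 12.211026… → 12.21

12.21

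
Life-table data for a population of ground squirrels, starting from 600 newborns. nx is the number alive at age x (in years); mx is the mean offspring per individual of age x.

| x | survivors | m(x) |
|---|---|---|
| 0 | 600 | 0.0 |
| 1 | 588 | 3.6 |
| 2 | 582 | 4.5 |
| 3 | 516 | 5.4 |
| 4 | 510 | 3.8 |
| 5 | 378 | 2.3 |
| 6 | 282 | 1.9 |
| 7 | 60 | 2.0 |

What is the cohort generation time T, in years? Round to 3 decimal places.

lx = nx/n0 = nx/600: 1, 0.98, 0.97, 0.86, 0.85, 0.63, 0.47, 0.1
lx·mx: 0, 3.528, 4.365, 4.644, 3.23, 1.449, 0.893, 0.2 → R0 = 18.309
x·lx·mx: 0, 3.528, 8.73, 13.932, 12.92, 7.245, 5.358, 1.4 → Σ = 53.113
T = 53.113 / 18.309 = 2.900923… → 2.901

2.901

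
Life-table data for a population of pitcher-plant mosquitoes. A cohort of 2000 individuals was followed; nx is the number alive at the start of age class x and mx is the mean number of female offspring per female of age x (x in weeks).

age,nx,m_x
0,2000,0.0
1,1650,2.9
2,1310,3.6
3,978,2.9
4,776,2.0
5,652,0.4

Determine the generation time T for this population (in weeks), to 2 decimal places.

lx = nx/n0 = nx/2000: 1, 0.825, 0.655, 0.489, 0.388, 0.326
lx·mx: 0, 2.3925, 2.358, 1.4181, 0.776, 0.1304 → R0 = 7.075
x·lx·mx: 0, 2.3925, 4.716, 4.2543, 3.104, 0.652 → Σ = 15.1188
T = 15.1188 / 7.075 = 2.136933… → 2.14

2.14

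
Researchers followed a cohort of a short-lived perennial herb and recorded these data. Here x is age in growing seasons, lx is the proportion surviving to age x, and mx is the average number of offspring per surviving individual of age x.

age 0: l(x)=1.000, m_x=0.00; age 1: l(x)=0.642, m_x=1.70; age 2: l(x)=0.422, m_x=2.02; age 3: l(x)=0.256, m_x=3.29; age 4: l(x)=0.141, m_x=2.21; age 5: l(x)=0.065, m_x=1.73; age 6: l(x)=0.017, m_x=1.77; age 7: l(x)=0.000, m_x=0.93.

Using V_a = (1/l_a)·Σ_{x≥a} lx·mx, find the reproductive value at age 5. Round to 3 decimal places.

lx·mx for x ≥ 5: 0.11245, 0.03009, 0 → sum = 0.14254
V_5 = 0.14254 / l_5 = 0.14254 / 0.065 = 2.192923… → 2.193

2.193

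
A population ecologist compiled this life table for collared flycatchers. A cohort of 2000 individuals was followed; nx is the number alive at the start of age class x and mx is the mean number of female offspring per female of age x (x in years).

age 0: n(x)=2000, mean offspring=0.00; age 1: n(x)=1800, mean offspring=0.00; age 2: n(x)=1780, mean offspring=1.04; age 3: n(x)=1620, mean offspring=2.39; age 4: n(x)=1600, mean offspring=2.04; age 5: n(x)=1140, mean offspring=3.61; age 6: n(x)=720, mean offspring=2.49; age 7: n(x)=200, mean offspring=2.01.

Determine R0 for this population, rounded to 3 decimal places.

lx = nx/n0 = nx/2000: 1, 0.9, 0.89, 0.81, 0.8, 0.57, 0.36, 0.1
lx·mx by age: 0, 0, 0.9256, 1.9359, 1.632, 2.0577, 0.8964, 0.201
R0 = Σ lx·mx = 7.6486 → 7.649

7.649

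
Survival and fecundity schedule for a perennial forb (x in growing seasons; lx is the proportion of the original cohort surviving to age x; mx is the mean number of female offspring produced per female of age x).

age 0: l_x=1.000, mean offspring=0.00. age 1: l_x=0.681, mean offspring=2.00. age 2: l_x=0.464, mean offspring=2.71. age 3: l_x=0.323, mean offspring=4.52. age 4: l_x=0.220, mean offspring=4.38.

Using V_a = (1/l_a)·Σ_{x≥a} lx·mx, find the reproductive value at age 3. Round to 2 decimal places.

lx·mx for x ≥ 3: 1.45996, 0.9636 → sum = 2.42356
V_3 = 2.42356 / l_3 = 2.42356 / 0.323 = 7.503282… → 7.50

7.50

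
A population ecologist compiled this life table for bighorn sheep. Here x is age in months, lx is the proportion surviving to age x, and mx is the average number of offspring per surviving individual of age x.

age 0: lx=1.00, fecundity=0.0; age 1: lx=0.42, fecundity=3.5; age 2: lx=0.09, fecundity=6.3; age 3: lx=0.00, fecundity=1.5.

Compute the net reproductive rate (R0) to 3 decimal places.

2.037

lx·mx by age: 0, 1.47, 0.567, 0
R0 = Σ lx·mx = 2.037 → 2.037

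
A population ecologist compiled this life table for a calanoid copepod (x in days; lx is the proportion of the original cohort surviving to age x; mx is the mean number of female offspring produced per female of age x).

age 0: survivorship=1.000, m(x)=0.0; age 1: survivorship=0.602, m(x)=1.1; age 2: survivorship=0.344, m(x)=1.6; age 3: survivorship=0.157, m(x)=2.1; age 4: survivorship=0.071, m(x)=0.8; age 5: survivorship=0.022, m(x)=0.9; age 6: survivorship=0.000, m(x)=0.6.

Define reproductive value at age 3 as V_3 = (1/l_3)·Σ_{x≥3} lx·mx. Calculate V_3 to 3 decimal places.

lx·mx for x ≥ 3: 0.3297, 0.0568, 0.0198, 0 → sum = 0.4063
V_3 = 0.4063 / l_3 = 0.4063 / 0.157 = 2.587898… → 2.588

2.588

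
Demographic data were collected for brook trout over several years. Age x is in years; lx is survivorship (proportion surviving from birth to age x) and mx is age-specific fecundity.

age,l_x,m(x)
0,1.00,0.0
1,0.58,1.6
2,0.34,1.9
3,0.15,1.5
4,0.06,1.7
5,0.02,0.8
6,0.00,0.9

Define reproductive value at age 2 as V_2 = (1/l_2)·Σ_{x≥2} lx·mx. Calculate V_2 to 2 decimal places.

2.91

lx·mx for x ≥ 2: 0.646, 0.225, 0.102, 0.016, 0 → sum = 0.989
V_2 = 0.989 / l_2 = 0.989 / 0.34 = 2.908824… → 2.91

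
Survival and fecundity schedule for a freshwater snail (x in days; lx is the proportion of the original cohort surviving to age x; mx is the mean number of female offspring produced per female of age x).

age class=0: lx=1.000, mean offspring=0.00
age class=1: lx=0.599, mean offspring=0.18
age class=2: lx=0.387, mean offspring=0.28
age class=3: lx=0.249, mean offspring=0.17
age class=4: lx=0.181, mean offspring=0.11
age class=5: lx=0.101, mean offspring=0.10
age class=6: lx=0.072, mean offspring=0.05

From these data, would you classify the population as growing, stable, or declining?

R0 = Σ lx·mx = 0 + 0.10782 + 0.10836 + 0.04233 + 0.01991 + 0.0101 + 0.0036 = 0.29212
R0 < 1, so the population is declining.

declining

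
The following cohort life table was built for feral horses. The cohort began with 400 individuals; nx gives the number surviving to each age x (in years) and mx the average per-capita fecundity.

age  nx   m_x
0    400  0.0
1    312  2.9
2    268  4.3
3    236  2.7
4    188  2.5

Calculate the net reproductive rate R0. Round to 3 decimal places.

7.911

lx = nx/n0 = nx/400: 1, 0.78, 0.67, 0.59, 0.47
lx·mx by age: 0, 2.262, 2.881, 1.593, 1.175
R0 = Σ lx·mx = 7.911 → 7.911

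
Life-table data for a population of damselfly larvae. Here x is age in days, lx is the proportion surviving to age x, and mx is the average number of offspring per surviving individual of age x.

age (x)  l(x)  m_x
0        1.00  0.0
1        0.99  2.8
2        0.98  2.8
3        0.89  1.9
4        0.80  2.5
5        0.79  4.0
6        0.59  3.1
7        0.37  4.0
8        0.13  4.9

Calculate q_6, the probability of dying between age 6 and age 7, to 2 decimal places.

q_6 = (l_6 − l_7) / l_6 = (0.59 − 0.37) / 0.59
     = 0.22 / 0.59 = 0.372881… → 0.37

0.37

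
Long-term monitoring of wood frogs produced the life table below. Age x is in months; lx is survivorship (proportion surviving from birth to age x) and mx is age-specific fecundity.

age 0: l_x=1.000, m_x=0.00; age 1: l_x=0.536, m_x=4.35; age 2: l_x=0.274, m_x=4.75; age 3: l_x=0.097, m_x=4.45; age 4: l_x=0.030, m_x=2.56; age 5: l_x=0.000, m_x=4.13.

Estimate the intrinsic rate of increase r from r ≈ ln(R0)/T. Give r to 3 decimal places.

R0 = Σ lx·mx = 0 + 2.3316 + 1.3015 + 0.43165 + 0.0768 + 0 = 4.14155
Σ x·lx·mx = 6.53675; T = 6.53675/4.14155 = 1.57833…
r ≈ ln(R0)/T = ln(4.14155)/1.57833… = 0.90036… → 0.900

0.900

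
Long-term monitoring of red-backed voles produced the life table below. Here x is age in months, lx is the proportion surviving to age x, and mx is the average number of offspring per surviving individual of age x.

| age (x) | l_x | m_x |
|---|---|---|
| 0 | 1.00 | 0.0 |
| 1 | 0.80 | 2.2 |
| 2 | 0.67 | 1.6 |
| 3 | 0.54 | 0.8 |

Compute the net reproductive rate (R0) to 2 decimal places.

lx·mx by age: 0, 1.76, 1.072, 0.432
R0 = Σ lx·mx = 3.264 → 3.26

3.26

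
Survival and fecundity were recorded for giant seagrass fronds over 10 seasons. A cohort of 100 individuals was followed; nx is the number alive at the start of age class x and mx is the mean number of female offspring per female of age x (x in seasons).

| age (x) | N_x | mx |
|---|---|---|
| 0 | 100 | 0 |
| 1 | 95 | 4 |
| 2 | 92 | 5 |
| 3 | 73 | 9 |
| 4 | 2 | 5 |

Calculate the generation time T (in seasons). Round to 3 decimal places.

2.197

lx = nx/n0 = nx/100: 1, 0.95, 0.92, 0.73, 0.02
lx·mx: 0, 3.8, 4.6, 6.57, 0.1 → R0 = 15.07
x·lx·mx: 0, 3.8, 9.2, 19.71, 0.4 → Σ = 33.11
T = 33.11 / 15.07 = 2.19708… → 2.197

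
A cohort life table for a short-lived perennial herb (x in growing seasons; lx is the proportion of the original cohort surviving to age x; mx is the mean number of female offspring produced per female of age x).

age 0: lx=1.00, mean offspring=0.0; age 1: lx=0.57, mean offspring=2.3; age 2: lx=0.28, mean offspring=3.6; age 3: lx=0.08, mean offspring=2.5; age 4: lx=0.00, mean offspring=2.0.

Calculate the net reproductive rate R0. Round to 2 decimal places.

2.52

lx·mx by age: 0, 1.311, 1.008, 0.2, 0
R0 = Σ lx·mx = 2.519 → 2.52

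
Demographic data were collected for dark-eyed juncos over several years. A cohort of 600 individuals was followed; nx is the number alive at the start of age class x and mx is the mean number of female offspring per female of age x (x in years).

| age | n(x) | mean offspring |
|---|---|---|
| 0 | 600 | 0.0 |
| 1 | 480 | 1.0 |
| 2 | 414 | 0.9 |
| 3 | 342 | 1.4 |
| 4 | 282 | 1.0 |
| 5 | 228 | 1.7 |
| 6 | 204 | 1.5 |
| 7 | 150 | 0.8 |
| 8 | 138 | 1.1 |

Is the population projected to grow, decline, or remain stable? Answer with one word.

lx = nx/n0 = nx/600: 1, 0.8, 0.69, 0.57, 0.47, 0.38, 0.34, 0.25, 0.23
R0 = Σ lx·mx = 0 + 0.8 + 0.621 + 0.798 + 0.47 + 0.646 + 0.51 + 0.2 + 0.253 = 4.298
R0 > 1, so the population is growing.

growing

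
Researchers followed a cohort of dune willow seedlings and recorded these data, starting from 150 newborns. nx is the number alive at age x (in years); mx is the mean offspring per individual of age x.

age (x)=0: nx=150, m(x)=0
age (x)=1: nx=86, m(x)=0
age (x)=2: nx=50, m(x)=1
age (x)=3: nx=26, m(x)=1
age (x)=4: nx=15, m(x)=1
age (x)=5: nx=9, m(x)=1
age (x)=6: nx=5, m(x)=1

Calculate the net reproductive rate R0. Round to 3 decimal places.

lx = nx/n0 = nx/150: 1, 0.57333…, 0.33333…, 0.17333…, 0.1, 0.06, 0.03333…
lx·mx by age: 0, 0, 0.333333…, 0.173333…, 0.1, 0.06, 0.033333…
R0 = Σ lx·mx = 0.7… → 0.700

0.700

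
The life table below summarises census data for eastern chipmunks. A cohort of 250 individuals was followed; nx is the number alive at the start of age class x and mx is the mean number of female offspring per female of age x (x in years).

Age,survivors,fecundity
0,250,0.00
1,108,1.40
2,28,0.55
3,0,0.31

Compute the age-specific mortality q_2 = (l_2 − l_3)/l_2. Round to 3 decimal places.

1.000

lx = nx/n0 = nx/250: 1, 0.432, 0.112, 0
q_2 = (l_2 − l_3) / l_2 = (0.112 − 0) / 0.112
     = 0.112 / 0.112 = 1 → 1.000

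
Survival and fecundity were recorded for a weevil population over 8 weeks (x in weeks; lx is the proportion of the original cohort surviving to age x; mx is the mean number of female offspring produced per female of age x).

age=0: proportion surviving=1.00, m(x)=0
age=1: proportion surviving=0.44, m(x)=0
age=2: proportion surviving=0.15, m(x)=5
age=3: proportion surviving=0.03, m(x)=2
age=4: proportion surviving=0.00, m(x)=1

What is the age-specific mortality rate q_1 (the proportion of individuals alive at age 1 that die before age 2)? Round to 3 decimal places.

0.659

q_1 = (l_1 − l_2) / l_1 = (0.44 − 0.15) / 0.44
     = 0.29 / 0.44 = 0.659091… → 0.659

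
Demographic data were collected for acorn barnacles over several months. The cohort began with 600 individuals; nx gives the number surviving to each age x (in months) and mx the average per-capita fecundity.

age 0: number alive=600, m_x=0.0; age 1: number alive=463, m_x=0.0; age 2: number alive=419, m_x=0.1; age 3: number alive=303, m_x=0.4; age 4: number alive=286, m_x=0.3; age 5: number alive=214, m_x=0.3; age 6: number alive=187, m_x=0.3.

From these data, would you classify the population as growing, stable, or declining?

declining

lx = nx/n0 = nx/600: 1, 0.77167…, 0.69833…, 0.505, 0.47667…, 0.35667…, 0.31167…
R0 = Σ lx·mx = 0 + 0 + 0.069833… + 0.202 + 0.143… + 0.107… + 0.0935… = 0.615333…
R0 < 1, so the population is declining.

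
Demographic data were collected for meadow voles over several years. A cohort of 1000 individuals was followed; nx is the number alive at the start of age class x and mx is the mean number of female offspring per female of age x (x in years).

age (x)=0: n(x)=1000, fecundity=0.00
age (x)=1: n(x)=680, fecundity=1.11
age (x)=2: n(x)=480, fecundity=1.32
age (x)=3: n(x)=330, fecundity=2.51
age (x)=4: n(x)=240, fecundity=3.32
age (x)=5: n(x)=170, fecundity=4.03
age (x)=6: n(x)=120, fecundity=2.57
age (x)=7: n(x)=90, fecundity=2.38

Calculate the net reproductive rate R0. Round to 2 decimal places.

lx = nx/n0 = nx/1000: 1, 0.68, 0.48, 0.33, 0.24, 0.17, 0.12, 0.09
lx·mx by age: 0, 0.7548, 0.6336, 0.8283, 0.7968, 0.6851, 0.3084, 0.2142
R0 = Σ lx·mx = 4.2212 → 4.22

4.22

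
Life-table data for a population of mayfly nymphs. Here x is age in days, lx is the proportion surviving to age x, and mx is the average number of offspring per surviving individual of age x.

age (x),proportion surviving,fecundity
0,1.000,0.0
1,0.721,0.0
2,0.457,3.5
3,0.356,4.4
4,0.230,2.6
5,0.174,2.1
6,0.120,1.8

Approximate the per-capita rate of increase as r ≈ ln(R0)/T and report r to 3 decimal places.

0.476

R0 = Σ lx·mx = 0 + 0 + 1.5995 + 1.5664 + 0.598 + 0.3654 + 0.216 = 4.3453
Σ x·lx·mx = 13.4132; T = 13.4132/4.3453 = 3.08683…
r ≈ ln(R0)/T = ln(4.3453)/3.08683… = 0.47592… → 0.476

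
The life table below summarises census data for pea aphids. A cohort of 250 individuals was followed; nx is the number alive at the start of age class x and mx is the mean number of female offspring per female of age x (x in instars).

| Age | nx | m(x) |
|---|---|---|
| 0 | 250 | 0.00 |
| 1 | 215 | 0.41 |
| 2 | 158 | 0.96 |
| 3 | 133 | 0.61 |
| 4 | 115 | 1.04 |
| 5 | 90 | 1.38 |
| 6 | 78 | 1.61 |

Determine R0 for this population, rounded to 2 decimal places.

lx = nx/n0 = nx/250: 1, 0.86, 0.632, 0.532, 0.46, 0.36, 0.312
lx·mx by age: 0, 0.3526, 0.60672, 0.32452, 0.4784, 0.4968, 0.50232
R0 = Σ lx·mx = 2.76136 → 2.76

2.76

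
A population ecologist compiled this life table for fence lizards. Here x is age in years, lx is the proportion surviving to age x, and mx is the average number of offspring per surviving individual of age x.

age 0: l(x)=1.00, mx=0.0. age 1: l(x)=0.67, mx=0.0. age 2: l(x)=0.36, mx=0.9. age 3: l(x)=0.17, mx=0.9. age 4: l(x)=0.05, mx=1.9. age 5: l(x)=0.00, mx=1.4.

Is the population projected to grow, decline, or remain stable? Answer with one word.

R0 = Σ lx·mx = 0 + 0 + 0.324 + 0.153 + 0.095 + 0 = 0.572
R0 < 1, so the population is declining.

declining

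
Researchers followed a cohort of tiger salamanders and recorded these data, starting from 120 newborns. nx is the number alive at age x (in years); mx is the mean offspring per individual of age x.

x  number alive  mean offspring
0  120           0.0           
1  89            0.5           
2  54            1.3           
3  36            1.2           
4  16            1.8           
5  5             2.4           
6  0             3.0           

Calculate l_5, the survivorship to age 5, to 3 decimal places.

0.042

l_5 = n_5/n_0 = 5/120 = 0.041667… → 0.042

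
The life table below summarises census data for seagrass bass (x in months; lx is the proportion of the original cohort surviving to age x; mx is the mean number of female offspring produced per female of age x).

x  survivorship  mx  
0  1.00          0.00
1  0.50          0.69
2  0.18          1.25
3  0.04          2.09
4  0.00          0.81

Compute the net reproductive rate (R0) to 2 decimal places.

lx·mx by age: 0, 0.345, 0.225, 0.0836, 0
R0 = Σ lx·mx = 0.6536 → 0.65

0.65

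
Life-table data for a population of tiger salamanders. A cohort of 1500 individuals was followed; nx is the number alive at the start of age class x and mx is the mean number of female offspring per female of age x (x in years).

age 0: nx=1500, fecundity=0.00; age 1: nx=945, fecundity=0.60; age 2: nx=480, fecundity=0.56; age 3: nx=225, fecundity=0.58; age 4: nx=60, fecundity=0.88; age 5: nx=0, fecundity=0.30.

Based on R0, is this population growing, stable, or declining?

lx = nx/n0 = nx/1500: 1, 0.63, 0.32, 0.15, 0.04, 0
R0 = Σ lx·mx = 0 + 0.378 + 0.1792 + 0.087 + 0.0352 + 0 = 0.6794
R0 < 1, so the population is declining.

declining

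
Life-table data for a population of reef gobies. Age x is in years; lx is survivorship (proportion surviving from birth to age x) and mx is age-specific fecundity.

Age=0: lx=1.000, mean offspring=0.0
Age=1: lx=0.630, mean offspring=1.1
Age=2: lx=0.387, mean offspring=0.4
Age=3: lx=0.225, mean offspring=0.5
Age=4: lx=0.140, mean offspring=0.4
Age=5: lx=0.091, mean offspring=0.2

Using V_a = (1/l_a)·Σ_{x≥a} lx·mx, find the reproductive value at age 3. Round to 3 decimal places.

0.830

lx·mx for x ≥ 3: 0.1125, 0.056, 0.0182 → sum = 0.1867
V_3 = 0.1867 / l_3 = 0.1867 / 0.225 = 0.829778… → 0.830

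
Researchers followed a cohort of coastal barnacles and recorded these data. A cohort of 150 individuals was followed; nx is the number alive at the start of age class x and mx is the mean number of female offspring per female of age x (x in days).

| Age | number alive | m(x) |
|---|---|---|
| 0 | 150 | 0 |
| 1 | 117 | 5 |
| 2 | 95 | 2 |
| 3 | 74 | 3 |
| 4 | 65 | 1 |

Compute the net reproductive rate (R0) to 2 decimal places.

lx = nx/n0 = nx/150: 1, 0.78, 0.63333…, 0.49333…, 0.43333…
lx·mx by age: 0, 3.9, 1.266667…, 1.48…, 0.433333…
R0 = Σ lx·mx = 7.08… → 7.08

7.08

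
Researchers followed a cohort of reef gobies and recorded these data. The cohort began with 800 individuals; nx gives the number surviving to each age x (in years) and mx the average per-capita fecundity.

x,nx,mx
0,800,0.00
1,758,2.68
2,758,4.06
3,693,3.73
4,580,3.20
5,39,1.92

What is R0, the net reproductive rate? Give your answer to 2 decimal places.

lx = nx/n0 = nx/800: 1, 0.9475, 0.9475, 0.86625, 0.725, 0.04875
lx·mx by age: 0, 2.5393, 3.84685, 3.231113…, 2.32, 0.0936…
R0 = Σ lx·mx = 12.030863… → 12.03

12.03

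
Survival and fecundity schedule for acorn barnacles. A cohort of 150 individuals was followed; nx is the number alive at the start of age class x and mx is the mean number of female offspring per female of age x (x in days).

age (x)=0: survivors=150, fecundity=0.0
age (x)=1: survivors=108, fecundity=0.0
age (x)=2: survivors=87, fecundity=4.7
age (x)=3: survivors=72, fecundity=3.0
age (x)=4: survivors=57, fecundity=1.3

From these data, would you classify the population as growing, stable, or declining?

growing

lx = nx/n0 = nx/150: 1, 0.72, 0.58, 0.48, 0.38
R0 = Σ lx·mx = 0 + 0 + 2.726 + 1.44 + 0.494 = 4.66
R0 > 1, so the population is growing.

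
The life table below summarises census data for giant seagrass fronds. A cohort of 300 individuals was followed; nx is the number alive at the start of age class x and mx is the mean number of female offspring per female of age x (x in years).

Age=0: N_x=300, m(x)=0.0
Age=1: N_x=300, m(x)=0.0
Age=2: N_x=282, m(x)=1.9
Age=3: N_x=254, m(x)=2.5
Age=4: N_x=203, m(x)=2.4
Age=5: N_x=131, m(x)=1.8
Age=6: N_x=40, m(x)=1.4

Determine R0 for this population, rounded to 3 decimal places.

6.499

lx = nx/n0 = nx/300: 1, 1, 0.94, 0.84667…, 0.67667…, 0.43667…, 0.13333…
lx·mx by age: 0, 0, 1.786, 2.116667…, 1.624…, 0.786…, 0.186667…
R0 = Σ lx·mx = 6.499333… → 6.499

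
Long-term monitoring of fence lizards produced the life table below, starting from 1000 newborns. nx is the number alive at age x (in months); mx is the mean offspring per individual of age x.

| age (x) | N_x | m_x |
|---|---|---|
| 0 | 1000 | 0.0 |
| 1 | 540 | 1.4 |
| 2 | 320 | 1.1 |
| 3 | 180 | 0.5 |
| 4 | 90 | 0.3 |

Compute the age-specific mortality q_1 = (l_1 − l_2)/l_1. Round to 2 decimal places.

lx = nx/n0 = nx/1000: 1, 0.54, 0.32, 0.18, 0.09
q_1 = (l_1 − l_2) / l_1 = (0.54 − 0.32) / 0.54
     = 0.22 / 0.54 = 0.407407… → 0.41

0.41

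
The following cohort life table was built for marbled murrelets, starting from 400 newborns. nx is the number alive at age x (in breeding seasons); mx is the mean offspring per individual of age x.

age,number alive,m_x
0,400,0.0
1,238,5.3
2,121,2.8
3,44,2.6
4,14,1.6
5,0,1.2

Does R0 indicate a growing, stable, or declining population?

growing

lx = nx/n0 = nx/400: 1, 0.595, 0.3025, 0.11, 0.035, 0
R0 = Σ lx·mx = 0 + 3.1535 + 0.847 + 0.286 + 0.056 + 0 = 4.3425
R0 > 1, so the population is growing.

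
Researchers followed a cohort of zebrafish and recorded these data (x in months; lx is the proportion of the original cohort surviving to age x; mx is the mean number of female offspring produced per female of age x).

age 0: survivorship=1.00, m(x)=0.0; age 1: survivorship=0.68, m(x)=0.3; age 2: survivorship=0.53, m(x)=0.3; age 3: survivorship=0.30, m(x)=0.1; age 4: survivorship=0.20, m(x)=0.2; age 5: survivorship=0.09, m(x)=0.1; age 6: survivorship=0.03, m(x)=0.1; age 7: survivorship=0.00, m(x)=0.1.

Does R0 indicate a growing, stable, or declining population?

declining

R0 = Σ lx·mx = 0 + 0.204 + 0.159 + 0.03 + 0.04 + 0.009 + 0.003 + 0 = 0.445
R0 < 1, so the population is declining.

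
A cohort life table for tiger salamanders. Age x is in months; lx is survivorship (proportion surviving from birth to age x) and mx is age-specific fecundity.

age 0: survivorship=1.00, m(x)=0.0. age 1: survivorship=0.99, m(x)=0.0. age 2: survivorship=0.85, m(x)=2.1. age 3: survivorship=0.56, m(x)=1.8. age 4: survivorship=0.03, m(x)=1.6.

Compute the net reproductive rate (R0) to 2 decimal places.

lx·mx by age: 0, 0, 1.785, 1.008, 0.048
R0 = Σ lx·mx = 2.841 → 2.84

2.84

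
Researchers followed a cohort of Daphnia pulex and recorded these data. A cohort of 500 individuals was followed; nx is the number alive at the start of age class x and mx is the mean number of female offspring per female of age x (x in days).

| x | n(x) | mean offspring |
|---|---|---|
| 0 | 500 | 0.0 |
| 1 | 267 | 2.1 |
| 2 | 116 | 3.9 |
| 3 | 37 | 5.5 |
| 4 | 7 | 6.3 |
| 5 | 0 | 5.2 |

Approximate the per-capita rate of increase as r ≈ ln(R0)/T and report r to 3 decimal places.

0.518

lx = nx/n0 = nx/500: 1, 0.534, 0.232, 0.074, 0.014, 0
R0 = Σ lx·mx = 0 + 1.1214 + 0.9048 + 0.407 + 0.0882 + 0 = 2.5214
Σ x·lx·mx = 4.5048; T = 4.5048/2.5214 = 1.78663…
r ≈ ln(R0)/T = ln(2.5214)/1.78663… = 0.51763… → 0.518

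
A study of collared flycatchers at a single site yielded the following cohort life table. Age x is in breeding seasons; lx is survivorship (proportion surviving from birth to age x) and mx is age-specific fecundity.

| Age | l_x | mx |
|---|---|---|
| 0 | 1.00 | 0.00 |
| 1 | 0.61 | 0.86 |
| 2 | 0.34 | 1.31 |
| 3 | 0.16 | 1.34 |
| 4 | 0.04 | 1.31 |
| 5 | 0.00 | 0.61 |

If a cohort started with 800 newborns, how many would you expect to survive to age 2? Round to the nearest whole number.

Expected survivors = N0 · l_2 = 800 × 0.34 = 272 → 272

272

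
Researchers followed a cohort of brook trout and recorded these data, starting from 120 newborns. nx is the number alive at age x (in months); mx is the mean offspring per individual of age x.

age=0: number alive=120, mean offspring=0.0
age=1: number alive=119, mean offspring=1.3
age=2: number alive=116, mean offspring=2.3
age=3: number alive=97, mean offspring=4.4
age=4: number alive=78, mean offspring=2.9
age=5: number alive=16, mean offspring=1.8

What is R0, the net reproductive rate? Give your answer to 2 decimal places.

9.19

lx = nx/n0 = nx/120: 1, 0.99167…, 0.96667…, 0.80833…, 0.65, 0.13333…
lx·mx by age: 0, 1.289167…, 2.223333…, 3.556667…, 1.885, 0.24…
R0 = Σ lx·mx = 9.194167… → 9.19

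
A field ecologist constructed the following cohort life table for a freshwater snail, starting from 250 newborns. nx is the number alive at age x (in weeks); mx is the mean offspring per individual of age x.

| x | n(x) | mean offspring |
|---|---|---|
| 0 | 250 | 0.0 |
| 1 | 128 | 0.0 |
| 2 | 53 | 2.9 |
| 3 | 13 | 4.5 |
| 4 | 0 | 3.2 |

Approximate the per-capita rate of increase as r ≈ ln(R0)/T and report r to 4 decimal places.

-0.0720

lx = nx/n0 = nx/250: 1, 0.512, 0.212, 0.052, 0
R0 = Σ lx·mx = 0 + 0 + 0.6148 + 0.234 + 0 = 0.8488
Σ x·lx·mx = 1.9316; T = 1.9316/0.8488 = 2.27568…
r ≈ ln(R0)/T = ln(0.8488)/2.27568… = -0.072036… → -0.0720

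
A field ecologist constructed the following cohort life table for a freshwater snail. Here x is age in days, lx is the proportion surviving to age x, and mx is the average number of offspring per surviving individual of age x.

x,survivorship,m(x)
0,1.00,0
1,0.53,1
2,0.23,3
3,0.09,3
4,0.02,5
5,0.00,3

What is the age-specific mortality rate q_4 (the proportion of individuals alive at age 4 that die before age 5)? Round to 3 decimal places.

q_4 = (l_4 − l_5) / l_4 = (0.02 − 0) / 0.02
     = 0.02 / 0.02 = 1 → 1.000

1.000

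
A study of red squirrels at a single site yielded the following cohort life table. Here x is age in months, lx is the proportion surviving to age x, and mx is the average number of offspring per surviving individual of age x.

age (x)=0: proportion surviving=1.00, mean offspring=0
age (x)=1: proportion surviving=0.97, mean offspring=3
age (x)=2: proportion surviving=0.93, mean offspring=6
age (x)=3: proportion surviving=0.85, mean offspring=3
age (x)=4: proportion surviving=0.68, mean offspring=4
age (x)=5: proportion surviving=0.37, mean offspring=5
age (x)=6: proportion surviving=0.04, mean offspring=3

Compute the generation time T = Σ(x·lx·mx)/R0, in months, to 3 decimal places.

2.706

lx·mx: 0, 2.91, 5.58, 2.55, 2.72, 1.85, 0.12 → R0 = 15.73
x·lx·mx: 0, 2.91, 11.16, 7.65, 10.88, 9.25, 0.72 → Σ = 42.57
T = 42.57 / 15.73 = 2.706294… → 2.706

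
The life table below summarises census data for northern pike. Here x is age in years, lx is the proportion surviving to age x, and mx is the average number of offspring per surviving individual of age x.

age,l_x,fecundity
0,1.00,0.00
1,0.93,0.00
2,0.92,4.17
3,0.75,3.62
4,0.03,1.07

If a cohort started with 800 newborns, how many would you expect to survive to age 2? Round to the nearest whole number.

736

Expected survivors = N0 · l_2 = 800 × 0.92 = 736 → 736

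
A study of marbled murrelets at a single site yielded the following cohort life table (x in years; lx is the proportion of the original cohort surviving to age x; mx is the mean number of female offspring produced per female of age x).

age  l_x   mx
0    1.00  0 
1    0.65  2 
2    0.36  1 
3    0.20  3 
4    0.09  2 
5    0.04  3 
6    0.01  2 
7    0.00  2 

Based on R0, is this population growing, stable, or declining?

R0 = Σ lx·mx = 0 + 1.3 + 0.36 + 0.6 + 0.18 + 0.12 + 0.02 + 0 = 2.58
R0 > 1, so the population is growing.

growing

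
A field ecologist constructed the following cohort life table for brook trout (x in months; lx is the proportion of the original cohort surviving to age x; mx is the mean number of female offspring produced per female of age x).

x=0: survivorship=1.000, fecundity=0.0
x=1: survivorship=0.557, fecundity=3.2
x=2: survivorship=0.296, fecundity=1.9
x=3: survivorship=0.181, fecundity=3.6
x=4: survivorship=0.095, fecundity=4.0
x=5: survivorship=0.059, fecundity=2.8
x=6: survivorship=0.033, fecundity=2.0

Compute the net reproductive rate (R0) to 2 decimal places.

lx·mx by age: 0, 1.7824, 0.5624, 0.6516, 0.38, 0.1652, 0.066
R0 = Σ lx·mx = 3.6076 → 3.61

3.61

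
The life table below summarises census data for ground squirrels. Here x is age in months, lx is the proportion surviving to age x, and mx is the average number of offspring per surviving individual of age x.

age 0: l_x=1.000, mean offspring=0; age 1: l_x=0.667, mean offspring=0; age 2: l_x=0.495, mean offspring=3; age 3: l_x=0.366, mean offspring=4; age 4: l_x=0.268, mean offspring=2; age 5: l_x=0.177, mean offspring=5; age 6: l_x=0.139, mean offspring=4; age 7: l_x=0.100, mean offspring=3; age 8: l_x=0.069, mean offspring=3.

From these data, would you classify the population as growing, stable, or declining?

growing

R0 = Σ lx·mx = 0 + 0 + 1.485 + 1.464 + 0.536 + 0.885 + 0.556 + 0.3 + 0.207 = 5.433
R0 > 1, so the population is growing.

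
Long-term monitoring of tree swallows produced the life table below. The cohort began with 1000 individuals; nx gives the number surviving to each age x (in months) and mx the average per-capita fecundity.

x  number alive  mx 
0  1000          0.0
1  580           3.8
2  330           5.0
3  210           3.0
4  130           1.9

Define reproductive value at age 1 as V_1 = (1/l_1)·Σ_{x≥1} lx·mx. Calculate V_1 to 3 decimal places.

lx = nx/n0 = nx/1000: 1, 0.58, 0.33, 0.21, 0.13
lx·mx for x ≥ 1: 2.204, 1.65, 0.63, 0.247 → sum = 4.731
V_1 = 4.731 / l_1 = 4.731 / 0.58 = 8.156897… → 8.157

8.157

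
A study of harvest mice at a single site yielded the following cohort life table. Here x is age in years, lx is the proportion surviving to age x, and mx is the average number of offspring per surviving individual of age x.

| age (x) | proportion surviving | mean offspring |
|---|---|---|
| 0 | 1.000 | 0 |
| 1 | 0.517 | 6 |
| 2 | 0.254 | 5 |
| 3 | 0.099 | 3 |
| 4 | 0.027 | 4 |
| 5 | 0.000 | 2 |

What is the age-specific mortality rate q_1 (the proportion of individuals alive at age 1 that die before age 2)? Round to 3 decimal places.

0.509

q_1 = (l_1 − l_2) / l_1 = (0.517 − 0.254) / 0.517
     = 0.263 / 0.517 = 0.508704… → 0.509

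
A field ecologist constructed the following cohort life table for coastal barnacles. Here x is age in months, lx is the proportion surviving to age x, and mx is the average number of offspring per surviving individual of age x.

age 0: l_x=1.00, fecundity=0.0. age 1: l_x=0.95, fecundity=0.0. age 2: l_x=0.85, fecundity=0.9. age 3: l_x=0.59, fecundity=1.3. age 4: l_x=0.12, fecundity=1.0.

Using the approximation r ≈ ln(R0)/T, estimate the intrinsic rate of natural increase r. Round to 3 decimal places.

0.192

R0 = Σ lx·mx = 0 + 0 + 0.765 + 0.767 + 0.12 = 1.652
Σ x·lx·mx = 4.311; T = 4.311/1.652 = 2.60956…
r ≈ ln(R0)/T = ln(1.652)/2.60956… = 0.19236… → 0.192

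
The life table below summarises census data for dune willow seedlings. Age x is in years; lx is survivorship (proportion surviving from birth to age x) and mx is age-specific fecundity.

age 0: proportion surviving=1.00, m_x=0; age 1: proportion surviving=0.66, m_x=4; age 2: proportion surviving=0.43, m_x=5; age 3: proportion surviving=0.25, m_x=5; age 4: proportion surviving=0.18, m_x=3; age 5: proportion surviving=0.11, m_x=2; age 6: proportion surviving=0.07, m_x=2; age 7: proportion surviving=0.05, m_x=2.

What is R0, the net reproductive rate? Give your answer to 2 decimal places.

lx·mx by age: 0, 2.64, 2.15, 1.25, 0.54, 0.22, 0.14, 0.1
R0 = Σ lx·mx = 7.04 → 7.04

7.04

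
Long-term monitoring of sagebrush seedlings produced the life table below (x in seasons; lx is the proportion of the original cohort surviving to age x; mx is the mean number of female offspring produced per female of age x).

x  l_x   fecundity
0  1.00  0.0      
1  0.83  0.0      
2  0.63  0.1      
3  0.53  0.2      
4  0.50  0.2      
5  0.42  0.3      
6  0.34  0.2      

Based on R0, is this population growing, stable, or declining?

declining

R0 = Σ lx·mx = 0 + 0 + 0.063 + 0.106 + 0.1 + 0.126 + 0.068 = 0.463
R0 < 1, so the population is declining.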